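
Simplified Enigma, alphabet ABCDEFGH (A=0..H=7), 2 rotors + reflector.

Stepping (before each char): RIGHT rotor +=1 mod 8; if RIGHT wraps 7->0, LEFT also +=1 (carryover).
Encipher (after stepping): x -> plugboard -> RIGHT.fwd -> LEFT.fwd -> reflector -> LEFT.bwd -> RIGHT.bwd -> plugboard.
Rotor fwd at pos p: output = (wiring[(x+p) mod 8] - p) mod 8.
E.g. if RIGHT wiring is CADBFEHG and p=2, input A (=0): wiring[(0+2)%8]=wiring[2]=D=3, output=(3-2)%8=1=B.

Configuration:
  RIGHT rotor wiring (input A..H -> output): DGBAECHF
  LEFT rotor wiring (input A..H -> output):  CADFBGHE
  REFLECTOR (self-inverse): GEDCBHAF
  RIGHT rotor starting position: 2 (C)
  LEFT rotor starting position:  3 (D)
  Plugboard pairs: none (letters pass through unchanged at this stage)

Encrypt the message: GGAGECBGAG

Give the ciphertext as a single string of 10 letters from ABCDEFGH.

Answer: DBDCCFFCCE

Derivation:
Char 1 ('G'): step: R->3, L=3; G->plug->G->R->D->L->E->refl->B->L'->E->R'->D->plug->D
Char 2 ('G'): step: R->4, L=3; G->plug->G->R->F->L->H->refl->F->L'->G->R'->B->plug->B
Char 3 ('A'): step: R->5, L=3; A->plug->A->R->F->L->H->refl->F->L'->G->R'->D->plug->D
Char 4 ('G'): step: R->6, L=3; G->plug->G->R->G->L->F->refl->H->L'->F->R'->C->plug->C
Char 5 ('E'): step: R->7, L=3; E->plug->E->R->B->L->G->refl->A->L'->H->R'->C->plug->C
Char 6 ('C'): step: R->0, L->4 (L advanced); C->plug->C->R->B->L->C->refl->D->L'->C->R'->F->plug->F
Char 7 ('B'): step: R->1, L=4; B->plug->B->R->A->L->F->refl->H->L'->G->R'->F->plug->F
Char 8 ('G'): step: R->2, L=4; G->plug->G->R->B->L->C->refl->D->L'->C->R'->C->plug->C
Char 9 ('A'): step: R->3, L=4; A->plug->A->R->F->L->E->refl->B->L'->H->R'->C->plug->C
Char 10 ('G'): step: R->4, L=4; G->plug->G->R->F->L->E->refl->B->L'->H->R'->E->plug->E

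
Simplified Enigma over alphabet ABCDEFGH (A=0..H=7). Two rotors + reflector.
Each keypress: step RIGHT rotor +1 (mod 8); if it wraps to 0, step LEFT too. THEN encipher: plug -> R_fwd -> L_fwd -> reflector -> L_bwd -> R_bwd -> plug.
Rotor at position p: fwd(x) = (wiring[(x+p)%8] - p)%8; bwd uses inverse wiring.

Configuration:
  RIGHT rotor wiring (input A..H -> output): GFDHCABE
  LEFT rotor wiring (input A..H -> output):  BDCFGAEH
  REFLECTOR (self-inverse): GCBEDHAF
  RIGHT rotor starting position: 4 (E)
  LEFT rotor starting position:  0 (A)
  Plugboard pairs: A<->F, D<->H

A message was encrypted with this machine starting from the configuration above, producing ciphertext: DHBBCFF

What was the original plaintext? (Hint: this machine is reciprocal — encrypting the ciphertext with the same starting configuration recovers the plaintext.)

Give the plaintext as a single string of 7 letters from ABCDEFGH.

Char 1 ('D'): step: R->5, L=0; D->plug->H->R->F->L->A->refl->G->L'->E->R'->B->plug->B
Char 2 ('H'): step: R->6, L=0; H->plug->D->R->H->L->H->refl->F->L'->D->R'->A->plug->F
Char 3 ('B'): step: R->7, L=0; B->plug->B->R->H->L->H->refl->F->L'->D->R'->F->plug->A
Char 4 ('B'): step: R->0, L->1 (L advanced); B->plug->B->R->F->L->D->refl->E->L'->C->R'->E->plug->E
Char 5 ('C'): step: R->1, L=1; C->plug->C->R->G->L->G->refl->A->L'->H->R'->E->plug->E
Char 6 ('F'): step: R->2, L=1; F->plug->A->R->B->L->B->refl->C->L'->A->R'->C->plug->C
Char 7 ('F'): step: R->3, L=1; F->plug->A->R->E->L->H->refl->F->L'->D->R'->F->plug->A

Answer: BFAEECA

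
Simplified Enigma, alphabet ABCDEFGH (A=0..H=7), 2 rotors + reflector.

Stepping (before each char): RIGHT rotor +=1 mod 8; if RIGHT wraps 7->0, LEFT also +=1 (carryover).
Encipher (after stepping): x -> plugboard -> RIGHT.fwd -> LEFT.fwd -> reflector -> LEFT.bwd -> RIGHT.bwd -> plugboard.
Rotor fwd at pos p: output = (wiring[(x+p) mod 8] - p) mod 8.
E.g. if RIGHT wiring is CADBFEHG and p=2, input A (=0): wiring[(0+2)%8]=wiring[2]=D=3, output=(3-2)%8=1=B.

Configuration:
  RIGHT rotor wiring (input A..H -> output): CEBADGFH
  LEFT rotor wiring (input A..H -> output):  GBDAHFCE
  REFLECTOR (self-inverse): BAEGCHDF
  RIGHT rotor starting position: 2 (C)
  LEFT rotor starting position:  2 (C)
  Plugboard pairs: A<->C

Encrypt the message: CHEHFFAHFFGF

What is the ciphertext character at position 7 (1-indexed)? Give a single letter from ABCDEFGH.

Char 1 ('C'): step: R->3, L=2; C->plug->A->R->F->L->C->refl->E->L'->G->R'->H->plug->H
Char 2 ('H'): step: R->4, L=2; H->plug->H->R->E->L->A->refl->B->L'->A->R'->F->plug->F
Char 3 ('E'): step: R->5, L=2; E->plug->E->R->H->L->H->refl->F->L'->C->R'->C->plug->A
Char 4 ('H'): step: R->6, L=2; H->plug->H->R->A->L->B->refl->A->L'->E->R'->C->plug->A
Char 5 ('F'): step: R->7, L=2; F->plug->F->R->E->L->A->refl->B->L'->A->R'->A->plug->C
Char 6 ('F'): step: R->0, L->3 (L advanced); F->plug->F->R->G->L->G->refl->D->L'->F->R'->G->plug->G
Char 7 ('A'): step: R->1, L=3; A->plug->C->R->H->L->A->refl->B->L'->E->R'->F->plug->F

F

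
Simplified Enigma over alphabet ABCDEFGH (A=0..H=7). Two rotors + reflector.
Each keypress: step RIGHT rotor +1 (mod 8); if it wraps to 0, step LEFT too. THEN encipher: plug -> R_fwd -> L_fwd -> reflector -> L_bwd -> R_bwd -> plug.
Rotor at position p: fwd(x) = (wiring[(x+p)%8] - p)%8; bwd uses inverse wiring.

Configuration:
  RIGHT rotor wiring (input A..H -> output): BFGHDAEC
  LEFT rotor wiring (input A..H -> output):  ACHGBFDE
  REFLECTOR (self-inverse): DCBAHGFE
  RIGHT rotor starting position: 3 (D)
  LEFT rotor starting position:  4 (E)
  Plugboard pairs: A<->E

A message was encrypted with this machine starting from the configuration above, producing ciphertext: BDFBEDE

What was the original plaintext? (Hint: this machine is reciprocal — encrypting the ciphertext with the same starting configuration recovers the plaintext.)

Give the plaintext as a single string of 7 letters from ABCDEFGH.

Char 1 ('B'): step: R->4, L=4; B->plug->B->R->E->L->E->refl->H->L'->C->R'->G->plug->G
Char 2 ('D'): step: R->5, L=4; D->plug->D->R->E->L->E->refl->H->L'->C->R'->G->plug->G
Char 3 ('F'): step: R->6, L=4; F->plug->F->R->B->L->B->refl->C->L'->H->R'->D->plug->D
Char 4 ('B'): step: R->7, L=4; B->plug->B->R->C->L->H->refl->E->L'->E->R'->F->plug->F
Char 5 ('E'): step: R->0, L->5 (L advanced); E->plug->A->R->B->L->G->refl->F->L'->E->R'->G->plug->G
Char 6 ('D'): step: R->1, L=5; D->plug->D->R->C->L->H->refl->E->L'->H->R'->E->plug->A
Char 7 ('E'): step: R->2, L=5; E->plug->A->R->E->L->F->refl->G->L'->B->R'->C->plug->C

Answer: GGDFGAC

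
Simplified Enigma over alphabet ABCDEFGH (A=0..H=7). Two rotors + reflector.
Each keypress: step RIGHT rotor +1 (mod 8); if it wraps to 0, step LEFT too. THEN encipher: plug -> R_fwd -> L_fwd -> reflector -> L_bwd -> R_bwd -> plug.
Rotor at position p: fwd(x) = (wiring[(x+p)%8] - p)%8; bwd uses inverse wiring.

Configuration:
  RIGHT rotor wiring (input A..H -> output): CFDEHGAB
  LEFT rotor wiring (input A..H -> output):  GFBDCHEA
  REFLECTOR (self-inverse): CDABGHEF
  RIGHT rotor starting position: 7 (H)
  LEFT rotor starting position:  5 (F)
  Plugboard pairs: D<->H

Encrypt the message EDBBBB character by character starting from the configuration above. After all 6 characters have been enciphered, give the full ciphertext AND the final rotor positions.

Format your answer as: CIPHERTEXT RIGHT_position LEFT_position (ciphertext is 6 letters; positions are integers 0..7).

Char 1 ('E'): step: R->0, L->6 (L advanced); E->plug->E->R->H->L->B->refl->D->L'->E->R'->D->plug->H
Char 2 ('D'): step: R->1, L=6; D->plug->H->R->B->L->C->refl->A->L'->C->R'->B->plug->B
Char 3 ('B'): step: R->2, L=6; B->plug->B->R->C->L->A->refl->C->L'->B->R'->A->plug->A
Char 4 ('B'): step: R->3, L=6; B->plug->B->R->E->L->D->refl->B->L'->H->R'->F->plug->F
Char 5 ('B'): step: R->4, L=6; B->plug->B->R->C->L->A->refl->C->L'->B->R'->F->plug->F
Char 6 ('B'): step: R->5, L=6; B->plug->B->R->D->L->H->refl->F->L'->F->R'->D->plug->H
Final: ciphertext=HBAFFH, RIGHT=5, LEFT=6

Answer: HBAFFH 5 6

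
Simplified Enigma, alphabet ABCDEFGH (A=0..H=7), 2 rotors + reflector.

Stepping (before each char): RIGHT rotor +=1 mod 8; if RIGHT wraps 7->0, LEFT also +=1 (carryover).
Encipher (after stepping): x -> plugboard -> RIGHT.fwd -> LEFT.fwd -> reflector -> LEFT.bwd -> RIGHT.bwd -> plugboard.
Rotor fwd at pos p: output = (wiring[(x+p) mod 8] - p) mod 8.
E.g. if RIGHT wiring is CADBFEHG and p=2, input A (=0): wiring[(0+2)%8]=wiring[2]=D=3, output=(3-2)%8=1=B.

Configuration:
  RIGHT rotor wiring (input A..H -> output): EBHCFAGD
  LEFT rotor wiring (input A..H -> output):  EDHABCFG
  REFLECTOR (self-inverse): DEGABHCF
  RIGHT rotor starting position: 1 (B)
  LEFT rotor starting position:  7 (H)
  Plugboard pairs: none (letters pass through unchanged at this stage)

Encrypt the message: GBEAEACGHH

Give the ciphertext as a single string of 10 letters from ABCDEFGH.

Char 1 ('G'): step: R->2, L=7; G->plug->G->R->C->L->E->refl->B->L'->E->R'->E->plug->E
Char 2 ('B'): step: R->3, L=7; B->plug->B->R->C->L->E->refl->B->L'->E->R'->H->plug->H
Char 3 ('E'): step: R->4, L=7; E->plug->E->R->A->L->H->refl->F->L'->B->R'->A->plug->A
Char 4 ('A'): step: R->5, L=7; A->plug->A->R->D->L->A->refl->D->L'->G->R'->C->plug->C
Char 5 ('E'): step: R->6, L=7; E->plug->E->R->B->L->F->refl->H->L'->A->R'->A->plug->A
Char 6 ('A'): step: R->7, L=7; A->plug->A->R->E->L->B->refl->E->L'->C->R'->C->plug->C
Char 7 ('C'): step: R->0, L->0 (L advanced); C->plug->C->R->H->L->G->refl->C->L'->F->R'->E->plug->E
Char 8 ('G'): step: R->1, L=0; G->plug->G->R->C->L->H->refl->F->L'->G->R'->B->plug->B
Char 9 ('H'): step: R->2, L=0; H->plug->H->R->H->L->G->refl->C->L'->F->R'->A->plug->A
Char 10 ('H'): step: R->3, L=0; H->plug->H->R->E->L->B->refl->E->L'->A->R'->E->plug->E

Answer: EHACACEBAE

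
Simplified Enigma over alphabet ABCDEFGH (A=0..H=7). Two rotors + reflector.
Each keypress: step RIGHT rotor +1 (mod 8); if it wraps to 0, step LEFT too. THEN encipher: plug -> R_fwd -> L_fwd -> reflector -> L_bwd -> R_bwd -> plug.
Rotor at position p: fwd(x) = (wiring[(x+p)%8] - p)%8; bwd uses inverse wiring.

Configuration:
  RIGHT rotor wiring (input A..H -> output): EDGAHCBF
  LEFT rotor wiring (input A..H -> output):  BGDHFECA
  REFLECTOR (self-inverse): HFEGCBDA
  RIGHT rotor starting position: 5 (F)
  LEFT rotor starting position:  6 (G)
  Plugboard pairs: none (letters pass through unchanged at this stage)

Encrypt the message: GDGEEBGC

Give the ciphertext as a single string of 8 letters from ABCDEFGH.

Char 1 ('G'): step: R->6, L=6; G->plug->G->R->B->L->C->refl->E->L'->A->R'->E->plug->E
Char 2 ('D'): step: R->7, L=6; D->plug->D->R->H->L->G->refl->D->L'->C->R'->H->plug->H
Char 3 ('G'): step: R->0, L->7 (L advanced); G->plug->G->R->B->L->C->refl->E->L'->D->R'->B->plug->B
Char 4 ('E'): step: R->1, L=7; E->plug->E->R->B->L->C->refl->E->L'->D->R'->H->plug->H
Char 5 ('E'): step: R->2, L=7; E->plug->E->R->H->L->D->refl->G->L'->F->R'->C->plug->C
Char 6 ('B'): step: R->3, L=7; B->plug->B->R->E->L->A->refl->H->L'->C->R'->E->plug->E
Char 7 ('G'): step: R->4, L=7; G->plug->G->R->C->L->H->refl->A->L'->E->R'->H->plug->H
Char 8 ('C'): step: R->5, L=7; C->plug->C->R->A->L->B->refl->F->L'->G->R'->E->plug->E

Answer: EHBHCEHE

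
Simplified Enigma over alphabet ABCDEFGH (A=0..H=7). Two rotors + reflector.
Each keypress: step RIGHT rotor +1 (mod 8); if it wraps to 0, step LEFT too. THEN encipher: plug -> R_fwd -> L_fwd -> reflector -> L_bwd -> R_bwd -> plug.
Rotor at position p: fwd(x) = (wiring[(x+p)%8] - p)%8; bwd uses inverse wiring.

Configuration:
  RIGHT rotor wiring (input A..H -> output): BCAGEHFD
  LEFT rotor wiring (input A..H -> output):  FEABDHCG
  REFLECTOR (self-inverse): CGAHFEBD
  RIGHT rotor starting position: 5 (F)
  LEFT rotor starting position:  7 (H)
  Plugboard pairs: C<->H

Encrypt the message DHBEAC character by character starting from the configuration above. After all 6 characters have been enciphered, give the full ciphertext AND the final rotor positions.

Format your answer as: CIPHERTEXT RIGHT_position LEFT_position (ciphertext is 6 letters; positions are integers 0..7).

Char 1 ('D'): step: R->6, L=7; D->plug->D->R->E->L->C->refl->A->L'->G->R'->G->plug->G
Char 2 ('H'): step: R->7, L=7; H->plug->C->R->D->L->B->refl->G->L'->B->R'->D->plug->D
Char 3 ('B'): step: R->0, L->0 (L advanced); B->plug->B->R->C->L->A->refl->C->L'->G->R'->D->plug->D
Char 4 ('E'): step: R->1, L=0; E->plug->E->R->G->L->C->refl->A->L'->C->R'->G->plug->G
Char 5 ('A'): step: R->2, L=0; A->plug->A->R->G->L->C->refl->A->L'->C->R'->C->plug->H
Char 6 ('C'): step: R->3, L=0; C->plug->H->R->F->L->H->refl->D->L'->E->R'->C->plug->H
Final: ciphertext=GDDGHH, RIGHT=3, LEFT=0

Answer: GDDGHH 3 0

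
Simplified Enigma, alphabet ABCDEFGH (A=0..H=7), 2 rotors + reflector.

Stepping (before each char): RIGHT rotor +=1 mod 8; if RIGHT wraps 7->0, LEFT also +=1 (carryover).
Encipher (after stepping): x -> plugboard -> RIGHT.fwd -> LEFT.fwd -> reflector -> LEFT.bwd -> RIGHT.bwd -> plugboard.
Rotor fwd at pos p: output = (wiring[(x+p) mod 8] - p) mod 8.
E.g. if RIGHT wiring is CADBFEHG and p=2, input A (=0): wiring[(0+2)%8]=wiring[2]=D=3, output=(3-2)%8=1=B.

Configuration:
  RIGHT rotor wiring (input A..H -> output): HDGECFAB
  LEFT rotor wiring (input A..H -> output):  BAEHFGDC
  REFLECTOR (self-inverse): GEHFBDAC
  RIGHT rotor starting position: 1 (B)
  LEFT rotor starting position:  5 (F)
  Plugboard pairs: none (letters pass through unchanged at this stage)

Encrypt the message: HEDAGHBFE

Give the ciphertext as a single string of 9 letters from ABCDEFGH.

Answer: FDABADCED

Derivation:
Char 1 ('H'): step: R->2, L=5; H->plug->H->R->B->L->G->refl->A->L'->H->R'->F->plug->F
Char 2 ('E'): step: R->3, L=5; E->plug->E->R->G->L->C->refl->H->L'->F->R'->D->plug->D
Char 3 ('D'): step: R->4, L=5; D->plug->D->R->F->L->H->refl->C->L'->G->R'->A->plug->A
Char 4 ('A'): step: R->5, L=5; A->plug->A->R->A->L->B->refl->E->L'->D->R'->B->plug->B
Char 5 ('G'): step: R->6, L=5; G->plug->G->R->E->L->D->refl->F->L'->C->R'->A->plug->A
Char 6 ('H'): step: R->7, L=5; H->plug->H->R->B->L->G->refl->A->L'->H->R'->D->plug->D
Char 7 ('B'): step: R->0, L->6 (L advanced); B->plug->B->R->D->L->C->refl->H->L'->G->R'->C->plug->C
Char 8 ('F'): step: R->1, L=6; F->plug->F->R->H->L->A->refl->G->L'->E->R'->E->plug->E
Char 9 ('E'): step: R->2, L=6; E->plug->E->R->G->L->H->refl->C->L'->D->R'->D->plug->D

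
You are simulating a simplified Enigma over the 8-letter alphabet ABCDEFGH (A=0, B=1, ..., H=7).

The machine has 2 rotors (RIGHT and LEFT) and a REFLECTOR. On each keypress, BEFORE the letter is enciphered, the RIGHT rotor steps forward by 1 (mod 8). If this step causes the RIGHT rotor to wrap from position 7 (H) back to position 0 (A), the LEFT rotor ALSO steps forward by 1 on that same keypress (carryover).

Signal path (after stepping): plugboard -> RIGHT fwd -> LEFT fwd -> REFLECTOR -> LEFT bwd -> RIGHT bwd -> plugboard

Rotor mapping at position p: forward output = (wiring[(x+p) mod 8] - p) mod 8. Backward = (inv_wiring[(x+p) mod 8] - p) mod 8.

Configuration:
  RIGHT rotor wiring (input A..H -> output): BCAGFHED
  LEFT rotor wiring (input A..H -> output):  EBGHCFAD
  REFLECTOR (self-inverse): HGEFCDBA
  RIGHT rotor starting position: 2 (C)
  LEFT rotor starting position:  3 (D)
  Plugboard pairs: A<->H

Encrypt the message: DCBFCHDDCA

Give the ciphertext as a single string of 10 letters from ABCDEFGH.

Char 1 ('D'): step: R->3, L=3; D->plug->D->R->B->L->H->refl->A->L'->E->R'->C->plug->C
Char 2 ('C'): step: R->4, L=3; C->plug->C->R->A->L->E->refl->C->L'->C->R'->H->plug->A
Char 3 ('B'): step: R->5, L=3; B->plug->B->R->H->L->D->refl->F->L'->D->R'->F->plug->F
Char 4 ('F'): step: R->6, L=3; F->plug->F->R->A->L->E->refl->C->L'->C->R'->E->plug->E
Char 5 ('C'): step: R->7, L=3; C->plug->C->R->D->L->F->refl->D->L'->H->R'->E->plug->E
Char 6 ('H'): step: R->0, L->4 (L advanced); H->plug->A->R->B->L->B->refl->G->L'->A->R'->C->plug->C
Char 7 ('D'): step: R->1, L=4; D->plug->D->R->E->L->A->refl->H->L'->D->R'->F->plug->F
Char 8 ('D'): step: R->2, L=4; D->plug->D->R->F->L->F->refl->D->L'->H->R'->G->plug->G
Char 9 ('C'): step: R->3, L=4; C->plug->C->R->E->L->A->refl->H->L'->D->R'->A->plug->H
Char 10 ('A'): step: R->4, L=4; A->plug->H->R->C->L->E->refl->C->L'->G->R'->F->plug->F

Answer: CAFEECFGHF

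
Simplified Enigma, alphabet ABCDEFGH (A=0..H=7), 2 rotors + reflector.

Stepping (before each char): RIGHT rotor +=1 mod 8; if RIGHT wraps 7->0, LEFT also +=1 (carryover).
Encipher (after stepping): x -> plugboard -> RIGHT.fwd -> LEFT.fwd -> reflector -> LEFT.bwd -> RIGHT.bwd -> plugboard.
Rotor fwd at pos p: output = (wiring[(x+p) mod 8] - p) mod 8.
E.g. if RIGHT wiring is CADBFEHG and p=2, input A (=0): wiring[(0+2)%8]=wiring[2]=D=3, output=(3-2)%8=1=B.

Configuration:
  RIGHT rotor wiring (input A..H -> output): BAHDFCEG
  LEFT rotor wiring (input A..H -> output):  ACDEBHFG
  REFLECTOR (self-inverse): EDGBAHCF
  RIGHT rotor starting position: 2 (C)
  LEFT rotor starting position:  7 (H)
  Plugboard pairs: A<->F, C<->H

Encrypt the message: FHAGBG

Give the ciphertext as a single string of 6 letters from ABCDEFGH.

Char 1 ('F'): step: R->3, L=7; F->plug->A->R->A->L->H->refl->F->L'->E->R'->H->plug->C
Char 2 ('H'): step: R->4, L=7; H->plug->C->R->A->L->H->refl->F->L'->E->R'->F->plug->A
Char 3 ('A'): step: R->5, L=7; A->plug->F->R->C->L->D->refl->B->L'->B->R'->C->plug->H
Char 4 ('G'): step: R->6, L=7; G->plug->G->R->H->L->G->refl->C->L'->F->R'->F->plug->A
Char 5 ('B'): step: R->7, L=7; B->plug->B->R->C->L->D->refl->B->L'->B->R'->C->plug->H
Char 6 ('G'): step: R->0, L->0 (L advanced); G->plug->G->R->E->L->B->refl->D->L'->C->R'->F->plug->A

Answer: CAHAHA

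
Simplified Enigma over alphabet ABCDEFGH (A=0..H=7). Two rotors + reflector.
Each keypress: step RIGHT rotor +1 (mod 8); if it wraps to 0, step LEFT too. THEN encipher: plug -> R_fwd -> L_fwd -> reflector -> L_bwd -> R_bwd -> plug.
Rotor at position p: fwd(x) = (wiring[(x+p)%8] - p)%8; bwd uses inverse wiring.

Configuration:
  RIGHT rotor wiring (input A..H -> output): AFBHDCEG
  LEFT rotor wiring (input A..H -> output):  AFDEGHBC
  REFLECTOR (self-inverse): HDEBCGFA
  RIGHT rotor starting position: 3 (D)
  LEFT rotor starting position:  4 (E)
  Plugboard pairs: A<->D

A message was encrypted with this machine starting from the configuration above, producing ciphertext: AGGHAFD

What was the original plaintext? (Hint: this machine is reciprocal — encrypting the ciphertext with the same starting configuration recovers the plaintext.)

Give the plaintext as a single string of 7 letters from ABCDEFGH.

Char 1 ('A'): step: R->4, L=4; A->plug->D->R->C->L->F->refl->G->L'->D->R'->H->plug->H
Char 2 ('G'): step: R->5, L=4; G->plug->G->R->C->L->F->refl->G->L'->D->R'->D->plug->A
Char 3 ('G'): step: R->6, L=4; G->plug->G->R->F->L->B->refl->D->L'->B->R'->F->plug->F
Char 4 ('H'): step: R->7, L=4; H->plug->H->R->F->L->B->refl->D->L'->B->R'->B->plug->B
Char 5 ('A'): step: R->0, L->5 (L advanced); A->plug->D->R->H->L->B->refl->D->L'->D->R'->E->plug->E
Char 6 ('F'): step: R->1, L=5; F->plug->F->R->D->L->D->refl->B->L'->H->R'->H->plug->H
Char 7 ('D'): step: R->2, L=5; D->plug->A->R->H->L->B->refl->D->L'->D->R'->H->plug->H

Answer: HAFBEHH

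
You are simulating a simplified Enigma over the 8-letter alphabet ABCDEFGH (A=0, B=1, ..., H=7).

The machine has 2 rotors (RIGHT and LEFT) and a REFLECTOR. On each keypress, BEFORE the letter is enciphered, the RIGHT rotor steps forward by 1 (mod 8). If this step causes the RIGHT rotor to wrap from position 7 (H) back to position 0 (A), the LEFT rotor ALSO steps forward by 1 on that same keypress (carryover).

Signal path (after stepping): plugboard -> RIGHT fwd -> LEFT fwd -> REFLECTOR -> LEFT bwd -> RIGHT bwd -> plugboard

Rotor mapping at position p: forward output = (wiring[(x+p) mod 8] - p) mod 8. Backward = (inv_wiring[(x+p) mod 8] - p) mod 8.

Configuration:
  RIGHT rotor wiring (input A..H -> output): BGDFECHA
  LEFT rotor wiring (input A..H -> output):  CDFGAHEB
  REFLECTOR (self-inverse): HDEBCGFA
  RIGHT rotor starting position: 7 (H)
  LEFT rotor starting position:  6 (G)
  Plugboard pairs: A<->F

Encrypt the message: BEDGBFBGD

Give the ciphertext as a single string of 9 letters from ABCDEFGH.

Answer: EFCCDEDCE

Derivation:
Char 1 ('B'): step: R->0, L->7 (L advanced); B->plug->B->R->G->L->A->refl->H->L'->E->R'->E->plug->E
Char 2 ('E'): step: R->1, L=7; E->plug->E->R->B->L->D->refl->B->L'->F->R'->A->plug->F
Char 3 ('D'): step: R->2, L=7; D->plug->D->R->A->L->C->refl->E->L'->C->R'->C->plug->C
Char 4 ('G'): step: R->3, L=7; G->plug->G->R->D->L->G->refl->F->L'->H->R'->C->plug->C
Char 5 ('B'): step: R->4, L=7; B->plug->B->R->G->L->A->refl->H->L'->E->R'->D->plug->D
Char 6 ('F'): step: R->5, L=7; F->plug->A->R->F->L->B->refl->D->L'->B->R'->E->plug->E
Char 7 ('B'): step: R->6, L=7; B->plug->B->R->C->L->E->refl->C->L'->A->R'->D->plug->D
Char 8 ('G'): step: R->7, L=7; G->plug->G->R->D->L->G->refl->F->L'->H->R'->C->plug->C
Char 9 ('D'): step: R->0, L->0 (L advanced); D->plug->D->R->F->L->H->refl->A->L'->E->R'->E->plug->E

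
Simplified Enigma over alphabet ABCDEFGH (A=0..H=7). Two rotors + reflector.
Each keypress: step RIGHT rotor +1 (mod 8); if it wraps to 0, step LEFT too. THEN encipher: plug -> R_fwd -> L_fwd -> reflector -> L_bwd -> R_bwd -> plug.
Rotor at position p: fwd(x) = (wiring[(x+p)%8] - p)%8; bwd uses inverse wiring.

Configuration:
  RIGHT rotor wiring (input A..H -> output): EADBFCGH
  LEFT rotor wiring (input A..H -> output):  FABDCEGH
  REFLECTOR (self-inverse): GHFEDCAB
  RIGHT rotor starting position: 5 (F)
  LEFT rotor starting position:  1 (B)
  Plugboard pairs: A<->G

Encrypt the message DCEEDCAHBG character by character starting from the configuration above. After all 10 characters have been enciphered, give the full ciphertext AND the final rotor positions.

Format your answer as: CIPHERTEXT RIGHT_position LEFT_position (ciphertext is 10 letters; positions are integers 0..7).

Char 1 ('D'): step: R->6, L=1; D->plug->D->R->C->L->C->refl->F->L'->F->R'->E->plug->E
Char 2 ('C'): step: R->7, L=1; C->plug->C->R->B->L->A->refl->G->L'->G->R'->F->plug->F
Char 3 ('E'): step: R->0, L->2 (L advanced); E->plug->E->R->F->L->F->refl->C->L'->D->R'->C->plug->C
Char 4 ('E'): step: R->1, L=2; E->plug->E->R->B->L->B->refl->H->L'->A->R'->C->plug->C
Char 5 ('D'): step: R->2, L=2; D->plug->D->R->A->L->H->refl->B->L'->B->R'->A->plug->G
Char 6 ('C'): step: R->3, L=2; C->plug->C->R->H->L->G->refl->A->L'->C->R'->B->plug->B
Char 7 ('A'): step: R->4, L=2; A->plug->G->R->H->L->G->refl->A->L'->C->R'->C->plug->C
Char 8 ('H'): step: R->5, L=2; H->plug->H->R->A->L->H->refl->B->L'->B->R'->B->plug->B
Char 9 ('B'): step: R->6, L=2; B->plug->B->R->B->L->B->refl->H->L'->A->R'->A->plug->G
Char 10 ('G'): step: R->7, L=2; G->plug->A->R->A->L->H->refl->B->L'->B->R'->C->plug->C
Final: ciphertext=EFCCGBCBGC, RIGHT=7, LEFT=2

Answer: EFCCGBCBGC 7 2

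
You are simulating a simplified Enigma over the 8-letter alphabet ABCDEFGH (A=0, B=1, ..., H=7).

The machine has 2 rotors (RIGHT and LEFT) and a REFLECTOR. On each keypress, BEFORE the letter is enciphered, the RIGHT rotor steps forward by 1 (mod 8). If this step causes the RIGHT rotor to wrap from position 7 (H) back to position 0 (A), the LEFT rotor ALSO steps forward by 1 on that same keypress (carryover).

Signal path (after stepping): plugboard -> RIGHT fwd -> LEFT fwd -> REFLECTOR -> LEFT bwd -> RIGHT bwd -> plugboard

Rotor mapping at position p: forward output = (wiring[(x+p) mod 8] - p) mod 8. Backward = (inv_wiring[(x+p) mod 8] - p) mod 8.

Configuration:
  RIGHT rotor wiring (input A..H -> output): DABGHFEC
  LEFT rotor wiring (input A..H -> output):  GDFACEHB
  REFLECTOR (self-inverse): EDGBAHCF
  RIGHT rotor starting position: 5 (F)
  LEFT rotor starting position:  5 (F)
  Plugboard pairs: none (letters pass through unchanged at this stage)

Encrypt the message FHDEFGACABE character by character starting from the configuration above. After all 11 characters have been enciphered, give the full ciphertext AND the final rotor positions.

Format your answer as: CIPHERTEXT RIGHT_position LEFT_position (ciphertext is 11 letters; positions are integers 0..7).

Answer: HDHFGEFBDAH 0 7

Derivation:
Char 1 ('F'): step: R->6, L=5; F->plug->F->R->A->L->H->refl->F->L'->H->R'->H->plug->H
Char 2 ('H'): step: R->7, L=5; H->plug->H->R->F->L->A->refl->E->L'->C->R'->D->plug->D
Char 3 ('D'): step: R->0, L->6 (L advanced); D->plug->D->R->G->L->E->refl->A->L'->C->R'->H->plug->H
Char 4 ('E'): step: R->1, L=6; E->plug->E->R->E->L->H->refl->F->L'->D->R'->F->plug->F
Char 5 ('F'): step: R->2, L=6; F->plug->F->R->A->L->B->refl->D->L'->B->R'->G->plug->G
Char 6 ('G'): step: R->3, L=6; G->plug->G->R->F->L->C->refl->G->L'->H->R'->E->plug->E
Char 7 ('A'): step: R->4, L=6; A->plug->A->R->D->L->F->refl->H->L'->E->R'->F->plug->F
Char 8 ('C'): step: R->5, L=6; C->plug->C->R->F->L->C->refl->G->L'->H->R'->B->plug->B
Char 9 ('A'): step: R->6, L=6; A->plug->A->R->G->L->E->refl->A->L'->C->R'->D->plug->D
Char 10 ('B'): step: R->7, L=6; B->plug->B->R->E->L->H->refl->F->L'->D->R'->A->plug->A
Char 11 ('E'): step: R->0, L->7 (L advanced); E->plug->E->R->H->L->A->refl->E->L'->C->R'->H->plug->H
Final: ciphertext=HDHFGEFBDAH, RIGHT=0, LEFT=7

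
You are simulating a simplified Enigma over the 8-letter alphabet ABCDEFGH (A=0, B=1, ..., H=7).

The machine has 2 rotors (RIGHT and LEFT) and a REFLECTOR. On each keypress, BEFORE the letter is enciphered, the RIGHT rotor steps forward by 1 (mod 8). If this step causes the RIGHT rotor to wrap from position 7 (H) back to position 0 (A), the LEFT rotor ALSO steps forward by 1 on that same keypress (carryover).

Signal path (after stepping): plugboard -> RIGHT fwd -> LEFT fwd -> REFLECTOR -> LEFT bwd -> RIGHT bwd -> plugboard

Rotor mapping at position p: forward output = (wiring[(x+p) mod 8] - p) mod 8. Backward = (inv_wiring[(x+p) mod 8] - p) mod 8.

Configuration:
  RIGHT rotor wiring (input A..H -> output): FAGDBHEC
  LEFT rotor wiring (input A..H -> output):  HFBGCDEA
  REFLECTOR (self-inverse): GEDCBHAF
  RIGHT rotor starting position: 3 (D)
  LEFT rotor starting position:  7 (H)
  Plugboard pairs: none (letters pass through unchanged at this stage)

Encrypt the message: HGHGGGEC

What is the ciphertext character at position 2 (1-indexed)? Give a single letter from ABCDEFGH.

Char 1 ('H'): step: R->4, L=7; H->plug->H->R->H->L->F->refl->H->L'->E->R'->F->plug->F
Char 2 ('G'): step: R->5, L=7; G->plug->G->R->G->L->E->refl->B->L'->A->R'->D->plug->D

D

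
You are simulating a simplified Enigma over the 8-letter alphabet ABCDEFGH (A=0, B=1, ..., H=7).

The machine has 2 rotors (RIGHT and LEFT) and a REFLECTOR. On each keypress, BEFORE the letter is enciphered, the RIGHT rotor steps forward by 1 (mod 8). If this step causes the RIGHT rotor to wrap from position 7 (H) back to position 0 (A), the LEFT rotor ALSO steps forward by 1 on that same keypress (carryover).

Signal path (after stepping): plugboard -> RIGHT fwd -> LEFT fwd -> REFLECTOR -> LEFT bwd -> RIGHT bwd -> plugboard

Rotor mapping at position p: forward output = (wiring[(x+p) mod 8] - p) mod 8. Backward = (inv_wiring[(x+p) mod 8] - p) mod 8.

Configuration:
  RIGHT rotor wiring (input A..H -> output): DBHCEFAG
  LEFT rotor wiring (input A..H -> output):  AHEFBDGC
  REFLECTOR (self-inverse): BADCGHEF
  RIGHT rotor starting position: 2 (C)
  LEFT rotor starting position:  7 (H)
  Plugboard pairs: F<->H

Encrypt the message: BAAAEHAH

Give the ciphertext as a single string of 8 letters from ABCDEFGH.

Char 1 ('B'): step: R->3, L=7; B->plug->B->R->B->L->B->refl->A->L'->C->R'->C->plug->C
Char 2 ('A'): step: R->4, L=7; A->plug->A->R->A->L->D->refl->C->L'->F->R'->F->plug->H
Char 3 ('A'): step: R->5, L=7; A->plug->A->R->A->L->D->refl->C->L'->F->R'->G->plug->G
Char 4 ('A'): step: R->6, L=7; A->plug->A->R->C->L->A->refl->B->L'->B->R'->E->plug->E
Char 5 ('E'): step: R->7, L=7; E->plug->E->R->D->L->F->refl->H->L'->H->R'->A->plug->A
Char 6 ('H'): step: R->0, L->0 (L advanced); H->plug->F->R->F->L->D->refl->C->L'->H->R'->C->plug->C
Char 7 ('A'): step: R->1, L=0; A->plug->A->R->A->L->A->refl->B->L'->E->R'->E->plug->E
Char 8 ('H'): step: R->2, L=0; H->plug->F->R->E->L->B->refl->A->L'->A->R'->B->plug->B

Answer: CHGEACEB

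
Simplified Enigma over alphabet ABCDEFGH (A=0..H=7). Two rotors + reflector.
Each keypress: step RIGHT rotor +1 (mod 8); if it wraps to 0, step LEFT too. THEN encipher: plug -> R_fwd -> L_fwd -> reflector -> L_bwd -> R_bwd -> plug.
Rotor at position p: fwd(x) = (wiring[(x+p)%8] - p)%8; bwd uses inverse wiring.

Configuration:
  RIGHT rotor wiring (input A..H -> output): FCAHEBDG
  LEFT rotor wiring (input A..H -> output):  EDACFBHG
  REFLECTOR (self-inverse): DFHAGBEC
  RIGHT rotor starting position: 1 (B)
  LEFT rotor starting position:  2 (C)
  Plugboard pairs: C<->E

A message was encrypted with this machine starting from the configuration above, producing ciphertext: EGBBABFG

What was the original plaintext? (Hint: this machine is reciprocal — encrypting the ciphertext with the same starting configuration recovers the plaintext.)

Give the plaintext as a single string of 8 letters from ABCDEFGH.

Char 1 ('E'): step: R->2, L=2; E->plug->C->R->C->L->D->refl->A->L'->B->R'->E->plug->C
Char 2 ('G'): step: R->3, L=2; G->plug->G->R->H->L->B->refl->F->L'->E->R'->A->plug->A
Char 3 ('B'): step: R->4, L=2; B->plug->B->R->F->L->E->refl->G->L'->A->R'->A->plug->A
Char 4 ('B'): step: R->5, L=2; B->plug->B->R->G->L->C->refl->H->L'->D->R'->F->plug->F
Char 5 ('A'): step: R->6, L=2; A->plug->A->R->F->L->E->refl->G->L'->A->R'->B->plug->B
Char 6 ('B'): step: R->7, L=2; B->plug->B->R->G->L->C->refl->H->L'->D->R'->C->plug->E
Char 7 ('F'): step: R->0, L->3 (L advanced); F->plug->F->R->B->L->C->refl->H->L'->A->R'->C->plug->E
Char 8 ('G'): step: R->1, L=3; G->plug->G->R->F->L->B->refl->F->L'->H->R'->B->plug->B

Answer: CAAFBEEB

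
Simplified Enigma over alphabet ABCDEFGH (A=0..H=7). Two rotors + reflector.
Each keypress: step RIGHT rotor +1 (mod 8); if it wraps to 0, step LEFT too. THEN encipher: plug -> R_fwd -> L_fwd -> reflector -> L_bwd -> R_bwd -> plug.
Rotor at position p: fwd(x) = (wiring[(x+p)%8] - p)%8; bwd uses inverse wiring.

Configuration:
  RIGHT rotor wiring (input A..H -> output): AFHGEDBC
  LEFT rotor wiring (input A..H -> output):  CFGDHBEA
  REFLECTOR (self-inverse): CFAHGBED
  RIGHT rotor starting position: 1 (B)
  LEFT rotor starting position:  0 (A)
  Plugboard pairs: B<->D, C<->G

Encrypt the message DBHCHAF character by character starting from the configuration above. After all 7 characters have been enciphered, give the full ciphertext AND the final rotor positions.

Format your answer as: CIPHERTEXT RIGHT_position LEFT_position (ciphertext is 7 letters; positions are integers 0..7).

Char 1 ('D'): step: R->2, L=0; D->plug->B->R->E->L->H->refl->D->L'->D->R'->H->plug->H
Char 2 ('B'): step: R->3, L=0; B->plug->D->R->G->L->E->refl->G->L'->C->R'->G->plug->C
Char 3 ('H'): step: R->4, L=0; H->plug->H->R->C->L->G->refl->E->L'->G->R'->D->plug->B
Char 4 ('C'): step: R->5, L=0; C->plug->G->R->B->L->F->refl->B->L'->F->R'->C->plug->G
Char 5 ('H'): step: R->6, L=0; H->plug->H->R->F->L->B->refl->F->L'->B->R'->E->plug->E
Char 6 ('A'): step: R->7, L=0; A->plug->A->R->D->L->D->refl->H->L'->E->R'->G->plug->C
Char 7 ('F'): step: R->0, L->1 (L advanced); F->plug->F->R->D->L->G->refl->E->L'->A->R'->A->plug->A
Final: ciphertext=HCBGECA, RIGHT=0, LEFT=1

Answer: HCBGECA 0 1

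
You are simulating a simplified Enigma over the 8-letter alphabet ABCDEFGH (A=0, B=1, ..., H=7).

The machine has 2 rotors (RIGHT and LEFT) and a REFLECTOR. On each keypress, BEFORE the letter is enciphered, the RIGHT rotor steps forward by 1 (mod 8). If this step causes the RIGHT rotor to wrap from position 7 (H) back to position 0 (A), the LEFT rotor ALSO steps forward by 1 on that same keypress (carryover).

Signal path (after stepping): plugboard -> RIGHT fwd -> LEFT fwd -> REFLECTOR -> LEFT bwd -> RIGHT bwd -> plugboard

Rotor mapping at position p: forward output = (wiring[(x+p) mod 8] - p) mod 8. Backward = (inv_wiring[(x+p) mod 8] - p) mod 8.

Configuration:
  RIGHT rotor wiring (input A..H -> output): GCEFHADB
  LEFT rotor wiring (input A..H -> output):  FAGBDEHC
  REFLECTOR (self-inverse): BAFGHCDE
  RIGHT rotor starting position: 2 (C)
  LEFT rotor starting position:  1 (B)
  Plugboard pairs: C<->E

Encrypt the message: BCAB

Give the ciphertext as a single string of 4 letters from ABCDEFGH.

Answer: EFDG

Derivation:
Char 1 ('B'): step: R->3, L=1; B->plug->B->R->E->L->D->refl->G->L'->F->R'->C->plug->E
Char 2 ('C'): step: R->4, L=1; C->plug->E->R->C->L->A->refl->B->L'->G->R'->F->plug->F
Char 3 ('A'): step: R->5, L=1; A->plug->A->R->D->L->C->refl->F->L'->B->R'->D->plug->D
Char 4 ('B'): step: R->6, L=1; B->plug->B->R->D->L->C->refl->F->L'->B->R'->G->plug->G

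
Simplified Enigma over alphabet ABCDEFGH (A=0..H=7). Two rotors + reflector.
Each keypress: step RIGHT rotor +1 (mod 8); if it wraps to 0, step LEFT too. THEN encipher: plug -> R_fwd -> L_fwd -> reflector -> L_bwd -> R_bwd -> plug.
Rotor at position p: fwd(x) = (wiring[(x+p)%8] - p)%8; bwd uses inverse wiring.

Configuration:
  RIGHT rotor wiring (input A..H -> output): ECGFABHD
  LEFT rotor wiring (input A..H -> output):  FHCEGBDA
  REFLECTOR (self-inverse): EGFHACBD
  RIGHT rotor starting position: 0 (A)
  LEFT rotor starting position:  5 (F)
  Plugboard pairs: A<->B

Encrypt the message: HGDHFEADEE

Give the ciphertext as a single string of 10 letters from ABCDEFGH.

Answer: ECADDHBHBA

Derivation:
Char 1 ('H'): step: R->1, L=5; H->plug->H->R->D->L->A->refl->E->L'->A->R'->E->plug->E
Char 2 ('G'): step: R->2, L=5; G->plug->G->R->C->L->D->refl->H->L'->G->R'->C->plug->C
Char 3 ('D'): step: R->3, L=5; D->plug->D->R->E->L->C->refl->F->L'->F->R'->B->plug->A
Char 4 ('H'): step: R->4, L=5; H->plug->H->R->B->L->G->refl->B->L'->H->R'->D->plug->D
Char 5 ('F'): step: R->5, L=5; F->plug->F->R->B->L->G->refl->B->L'->H->R'->D->plug->D
Char 6 ('E'): step: R->6, L=5; E->plug->E->R->A->L->E->refl->A->L'->D->R'->H->plug->H
Char 7 ('A'): step: R->7, L=5; A->plug->B->R->F->L->F->refl->C->L'->E->R'->A->plug->B
Char 8 ('D'): step: R->0, L->6 (L advanced); D->plug->D->R->F->L->G->refl->B->L'->D->R'->H->plug->H
Char 9 ('E'): step: R->1, L=6; E->plug->E->R->A->L->F->refl->C->L'->B->R'->A->plug->B
Char 10 ('E'): step: R->2, L=6; E->plug->E->R->F->L->G->refl->B->L'->D->R'->B->plug->A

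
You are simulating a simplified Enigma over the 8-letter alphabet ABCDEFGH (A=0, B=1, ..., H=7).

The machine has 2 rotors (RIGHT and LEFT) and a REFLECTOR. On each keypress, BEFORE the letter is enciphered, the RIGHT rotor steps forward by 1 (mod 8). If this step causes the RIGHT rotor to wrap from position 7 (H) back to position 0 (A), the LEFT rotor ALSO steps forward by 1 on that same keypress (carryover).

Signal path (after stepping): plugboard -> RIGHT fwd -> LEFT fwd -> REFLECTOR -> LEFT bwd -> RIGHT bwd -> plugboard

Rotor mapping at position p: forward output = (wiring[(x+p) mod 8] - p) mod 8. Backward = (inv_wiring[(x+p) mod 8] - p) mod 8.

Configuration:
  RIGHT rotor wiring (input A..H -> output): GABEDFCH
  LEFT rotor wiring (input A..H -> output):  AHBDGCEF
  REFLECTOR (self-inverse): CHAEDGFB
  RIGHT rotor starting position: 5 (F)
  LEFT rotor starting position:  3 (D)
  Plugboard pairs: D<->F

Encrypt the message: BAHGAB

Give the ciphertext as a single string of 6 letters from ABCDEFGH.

Char 1 ('B'): step: R->6, L=3; B->plug->B->R->B->L->D->refl->E->L'->G->R'->F->plug->D
Char 2 ('A'): step: R->7, L=3; A->plug->A->R->A->L->A->refl->C->L'->E->R'->F->plug->D
Char 3 ('H'): step: R->0, L->4 (L advanced); H->plug->H->R->H->L->H->refl->B->L'->D->R'->E->plug->E
Char 4 ('G'): step: R->1, L=4; G->plug->G->R->G->L->F->refl->G->L'->B->R'->F->plug->D
Char 5 ('A'): step: R->2, L=4; A->plug->A->R->H->L->H->refl->B->L'->D->R'->D->plug->F
Char 6 ('B'): step: R->3, L=4; B->plug->B->R->A->L->C->refl->A->L'->C->R'->C->plug->C

Answer: DDEDFC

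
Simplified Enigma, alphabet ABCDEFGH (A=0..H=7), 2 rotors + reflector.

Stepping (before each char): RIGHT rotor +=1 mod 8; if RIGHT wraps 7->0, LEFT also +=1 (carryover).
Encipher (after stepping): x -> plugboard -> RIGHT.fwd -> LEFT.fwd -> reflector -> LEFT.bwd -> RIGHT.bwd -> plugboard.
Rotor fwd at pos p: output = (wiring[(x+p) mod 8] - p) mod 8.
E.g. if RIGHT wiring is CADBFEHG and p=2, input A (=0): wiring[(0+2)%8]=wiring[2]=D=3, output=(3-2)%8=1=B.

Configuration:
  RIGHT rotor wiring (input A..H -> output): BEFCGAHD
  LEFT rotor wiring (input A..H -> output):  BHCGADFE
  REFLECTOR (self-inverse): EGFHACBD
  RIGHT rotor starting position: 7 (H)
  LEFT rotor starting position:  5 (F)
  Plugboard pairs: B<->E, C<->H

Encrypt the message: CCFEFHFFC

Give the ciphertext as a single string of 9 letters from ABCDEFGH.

Answer: AGAGABEDE

Derivation:
Char 1 ('C'): step: R->0, L->6 (L advanced); C->plug->H->R->D->L->B->refl->G->L'->B->R'->A->plug->A
Char 2 ('C'): step: R->1, L=6; C->plug->H->R->A->L->H->refl->D->L'->C->R'->G->plug->G
Char 3 ('F'): step: R->2, L=6; F->plug->F->R->B->L->G->refl->B->L'->D->R'->A->plug->A
Char 4 ('E'): step: R->3, L=6; E->plug->B->R->D->L->B->refl->G->L'->B->R'->G->plug->G
Char 5 ('F'): step: R->4, L=6; F->plug->F->R->A->L->H->refl->D->L'->C->R'->A->plug->A
Char 6 ('H'): step: R->5, L=6; H->plug->C->R->G->L->C->refl->F->L'->H->R'->E->plug->B
Char 7 ('F'): step: R->6, L=6; F->plug->F->R->E->L->E->refl->A->L'->F->R'->B->plug->E
Char 8 ('F'): step: R->7, L=6; F->plug->F->R->H->L->F->refl->C->L'->G->R'->D->plug->D
Char 9 ('C'): step: R->0, L->7 (L advanced); C->plug->H->R->D->L->D->refl->H->L'->E->R'->B->plug->E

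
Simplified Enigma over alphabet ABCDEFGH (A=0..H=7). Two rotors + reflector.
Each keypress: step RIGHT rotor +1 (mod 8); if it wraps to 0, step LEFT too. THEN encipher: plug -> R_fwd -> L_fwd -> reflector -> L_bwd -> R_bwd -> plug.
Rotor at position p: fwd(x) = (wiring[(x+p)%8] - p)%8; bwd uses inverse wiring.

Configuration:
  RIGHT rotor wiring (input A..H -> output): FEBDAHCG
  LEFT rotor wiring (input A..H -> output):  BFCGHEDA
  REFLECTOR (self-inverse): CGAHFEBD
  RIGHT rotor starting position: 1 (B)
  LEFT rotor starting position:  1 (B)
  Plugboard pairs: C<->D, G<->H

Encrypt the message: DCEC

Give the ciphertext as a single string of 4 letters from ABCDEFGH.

Answer: FBBA

Derivation:
Char 1 ('D'): step: R->2, L=1; D->plug->C->R->G->L->H->refl->D->L'->E->R'->F->plug->F
Char 2 ('C'): step: R->3, L=1; C->plug->D->R->H->L->A->refl->C->L'->F->R'->B->plug->B
Char 3 ('E'): step: R->4, L=1; E->plug->E->R->B->L->B->refl->G->L'->D->R'->B->plug->B
Char 4 ('C'): step: R->5, L=1; C->plug->D->R->A->L->E->refl->F->L'->C->R'->A->plug->A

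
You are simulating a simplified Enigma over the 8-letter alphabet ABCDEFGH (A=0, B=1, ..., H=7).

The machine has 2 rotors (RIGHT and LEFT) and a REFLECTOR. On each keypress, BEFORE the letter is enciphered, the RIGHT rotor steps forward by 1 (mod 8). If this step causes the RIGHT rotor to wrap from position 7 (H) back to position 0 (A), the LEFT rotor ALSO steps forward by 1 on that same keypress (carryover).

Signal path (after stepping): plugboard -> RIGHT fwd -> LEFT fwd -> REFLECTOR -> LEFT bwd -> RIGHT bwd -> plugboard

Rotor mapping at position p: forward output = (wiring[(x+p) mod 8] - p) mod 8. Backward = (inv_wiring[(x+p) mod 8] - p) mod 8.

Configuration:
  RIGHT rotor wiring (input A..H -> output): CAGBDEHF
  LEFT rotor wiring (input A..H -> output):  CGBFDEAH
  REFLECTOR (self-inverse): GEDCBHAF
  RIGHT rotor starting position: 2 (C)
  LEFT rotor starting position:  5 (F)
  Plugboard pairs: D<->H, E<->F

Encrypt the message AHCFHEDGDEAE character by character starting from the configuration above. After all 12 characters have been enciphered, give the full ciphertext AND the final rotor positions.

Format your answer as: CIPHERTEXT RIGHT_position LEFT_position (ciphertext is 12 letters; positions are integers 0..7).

Char 1 ('A'): step: R->3, L=5; A->plug->A->R->G->L->A->refl->G->L'->H->R'->F->plug->E
Char 2 ('H'): step: R->4, L=5; H->plug->D->R->B->L->D->refl->C->L'->C->R'->G->plug->G
Char 3 ('C'): step: R->5, L=5; C->plug->C->R->A->L->H->refl->F->L'->D->R'->E->plug->F
Char 4 ('F'): step: R->6, L=5; F->plug->E->R->A->L->H->refl->F->L'->D->R'->F->plug->E
Char 5 ('H'): step: R->7, L=5; H->plug->D->R->H->L->G->refl->A->L'->G->R'->A->plug->A
Char 6 ('E'): step: R->0, L->6 (L advanced); E->plug->F->R->E->L->D->refl->C->L'->A->R'->B->plug->B
Char 7 ('D'): step: R->1, L=6; D->plug->H->R->B->L->B->refl->E->L'->C->R'->D->plug->H
Char 8 ('G'): step: R->2, L=6; G->plug->G->R->A->L->C->refl->D->L'->E->R'->A->plug->A
Char 9 ('D'): step: R->3, L=6; D->plug->H->R->D->L->A->refl->G->L'->H->R'->F->plug->E
Char 10 ('E'): step: R->4, L=6; E->plug->F->R->E->L->D->refl->C->L'->A->R'->B->plug->B
Char 11 ('A'): step: R->5, L=6; A->plug->A->R->H->L->G->refl->A->L'->D->R'->E->plug->F
Char 12 ('E'): step: R->6, L=6; E->plug->F->R->D->L->A->refl->G->L'->H->R'->B->plug->B
Final: ciphertext=EGFEABHAEBFB, RIGHT=6, LEFT=6

Answer: EGFEABHAEBFB 6 6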